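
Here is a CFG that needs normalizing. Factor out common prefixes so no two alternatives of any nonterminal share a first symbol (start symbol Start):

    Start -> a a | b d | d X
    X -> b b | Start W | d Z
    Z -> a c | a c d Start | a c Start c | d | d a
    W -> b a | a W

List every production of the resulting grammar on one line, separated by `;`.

Z has alternatives sharing prefix 'a c': factor to Z → a c Z1 with Z1 → ε | d Start | Start c.
Z has alternatives sharing prefix 'd': factor to Z → d Z2 with Z2 → ε | a.

Start -> a a | b d | d X; X -> b b | Start W | d Z; Z -> a c Z1 | d Z2; W -> b a | a W; Z1 -> ε | d Start | Start c; Z2 -> ε | a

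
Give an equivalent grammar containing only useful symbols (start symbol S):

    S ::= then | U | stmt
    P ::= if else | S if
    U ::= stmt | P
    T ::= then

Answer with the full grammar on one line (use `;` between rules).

S ::= then | U | stmt; P ::= if else | S if; U ::= stmt | P

Generating nonterminals: {P, S, T, U}.
Reachable from S after that: {P, S, U}.
Removed useless symbols: {T} and every production mentioning them.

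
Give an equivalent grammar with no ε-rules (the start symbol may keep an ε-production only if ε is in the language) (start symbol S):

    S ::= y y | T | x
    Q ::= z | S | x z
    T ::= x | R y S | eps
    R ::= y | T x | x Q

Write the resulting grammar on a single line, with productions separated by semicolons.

Nullable set = {Q, S, T}.
ε ∈ L(G) since S is nullable, so keep S → ε.
For each production, add variants omitting each subset of nullable occurrences: T → R y S gives R y S | R y. R → T x gives T x | x.

S ::= y y | T | x | ε; Q ::= z | S | x z; T ::= x | R y S | R y; R ::= y | T x | x | x Q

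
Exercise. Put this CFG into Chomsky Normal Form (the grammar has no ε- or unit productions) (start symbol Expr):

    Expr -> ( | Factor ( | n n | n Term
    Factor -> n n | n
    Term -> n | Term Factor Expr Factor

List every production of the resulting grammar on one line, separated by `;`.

Introduce a nonterminal for each terminal appearing in a rule of length ≥ 2: X1 → (, X2 → n.
Binarize each right-hand side of length ≥ 3 by chaining fresh nonterminals (Y1, Y2, …): affected rules were Term → Term Factor Expr Factor.

Expr -> ( | Factor X1 | X2 X2 | X2 Term; Factor -> X2 X2 | n; Term -> n | Term Y1; X1 -> (; X2 -> n; Y1 -> Factor Y2; Y2 -> Expr Factor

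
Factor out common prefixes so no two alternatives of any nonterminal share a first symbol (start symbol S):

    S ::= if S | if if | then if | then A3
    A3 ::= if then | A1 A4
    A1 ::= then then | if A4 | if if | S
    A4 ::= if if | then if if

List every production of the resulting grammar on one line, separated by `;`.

S ::= if S' | then S''; A3 ::= if then | A1 A4; A1 ::= then then | S | if A1'; A4 ::= if if | then if if; S' ::= S | if; S'' ::= if | A3; A1' ::= A4 | if

S has alternatives sharing prefix 'if': factor to S → if S' with S' → S | if.
S has alternatives sharing prefix 'then': factor to S → then S'' with S'' → if | A3.
A1 has alternatives sharing prefix 'if': factor to A1 → if A1' with A1' → A4 | if.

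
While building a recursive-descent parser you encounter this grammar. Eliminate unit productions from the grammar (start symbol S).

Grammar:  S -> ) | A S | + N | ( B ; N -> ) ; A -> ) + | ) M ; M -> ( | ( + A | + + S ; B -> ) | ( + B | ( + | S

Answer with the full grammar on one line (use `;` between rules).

S -> ) | A S | + N | ( B; N -> ); A -> ) + | ) M; M -> ( | ( + A | + + S; B -> ) | ( + B | ( + | A S | + N | ( B

Unit pairs: B ⇒* {S}.
Replace each nonterminal's rules with the union of the non-unit rules of every nonterminal it unit-derives.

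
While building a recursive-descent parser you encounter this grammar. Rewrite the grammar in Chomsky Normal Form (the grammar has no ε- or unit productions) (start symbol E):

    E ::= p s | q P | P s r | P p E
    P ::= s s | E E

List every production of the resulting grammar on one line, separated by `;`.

E ::= X1 X2 | X3 P | P Y1 | P Y2; P ::= X2 X2 | E E; X1 ::= p; X2 ::= s; X3 ::= q; X4 ::= r; Y1 ::= X2 X4; Y2 ::= X1 E

Introduce a nonterminal for each terminal appearing in a rule of length ≥ 2: X1 → p, X2 → s, X3 → q, X4 → r.
Binarize each right-hand side of length ≥ 3 by chaining fresh nonterminals (Y1, Y2, …): affected rules were E → P X2 X4; E → P X1 E.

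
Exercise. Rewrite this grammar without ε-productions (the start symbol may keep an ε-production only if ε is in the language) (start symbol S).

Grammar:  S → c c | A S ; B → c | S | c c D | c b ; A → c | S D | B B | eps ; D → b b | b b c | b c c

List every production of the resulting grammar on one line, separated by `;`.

S → c c | A S; B → c | S | c c D | c b; A → c | S D | B B; D → b b | b b c | b c c

Nullable nonterminals: {A}.
ε ∉ L(G), so no ε-production is kept.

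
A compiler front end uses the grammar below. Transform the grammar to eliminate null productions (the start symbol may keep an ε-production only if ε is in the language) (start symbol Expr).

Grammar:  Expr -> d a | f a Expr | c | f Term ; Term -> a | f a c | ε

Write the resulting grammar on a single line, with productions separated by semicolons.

Expr -> d a | f a Expr | c | f Term | f; Term -> a | f a c

The nullable symbols are {Term}.
ε ∉ L(G), so no ε-production is kept.
For each production, add variants omitting each subset of nullable occurrences: Expr → f Term gives f Term | f.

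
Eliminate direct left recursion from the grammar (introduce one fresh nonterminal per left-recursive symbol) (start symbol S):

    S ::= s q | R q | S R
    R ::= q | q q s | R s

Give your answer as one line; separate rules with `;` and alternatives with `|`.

S ::= s q S' | R q S'; R ::= q R' | q q s R'; S' ::= R S' | ε; R' ::= s R' | ε

S, R are directly left-recursive.
For S: α = {R}, β = {s q, R q}. Rewrite as S → β S' and S' → α S' | ε.
For R: α = {s}, β = {q, q q s}. Rewrite as R → β R' and R' → α R' | ε.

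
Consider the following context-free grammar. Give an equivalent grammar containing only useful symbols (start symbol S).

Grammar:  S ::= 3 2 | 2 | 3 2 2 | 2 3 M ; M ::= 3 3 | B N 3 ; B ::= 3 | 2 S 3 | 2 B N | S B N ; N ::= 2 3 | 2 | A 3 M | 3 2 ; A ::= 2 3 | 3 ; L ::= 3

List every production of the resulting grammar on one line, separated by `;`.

S ::= 3 2 | 2 | 3 2 2 | 2 3 M; M ::= 3 3 | B N 3; B ::= 3 | 2 S 3 | 2 B N | S B N; N ::= 2 3 | 2 | A 3 M | 3 2; A ::= 2 3 | 3

Generating nonterminals: {A, B, L, M, N, S}.
Reachable from S after that: {A, B, M, N, S}.
Removed useless symbols: {L} and every production mentioning them.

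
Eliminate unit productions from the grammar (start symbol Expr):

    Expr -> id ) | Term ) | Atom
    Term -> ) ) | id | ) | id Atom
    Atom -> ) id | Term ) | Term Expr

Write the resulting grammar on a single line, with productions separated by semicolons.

Expr -> ) id | Term ) | Term Expr | id ); Term -> ) ) | id | ) | id Atom; Atom -> ) id | Term ) | Term Expr

Unit pairs: Expr ⇒* {Atom}.
Replace each nonterminal's rules with the union of the non-unit rules of every nonterminal it unit-derives.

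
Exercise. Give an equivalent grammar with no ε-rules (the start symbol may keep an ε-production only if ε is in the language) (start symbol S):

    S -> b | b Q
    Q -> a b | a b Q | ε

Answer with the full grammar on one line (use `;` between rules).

The nullable symbols are {Q}.
ε ∉ L(G), so no ε-production is kept.

S -> b | b Q; Q -> a b | a b Q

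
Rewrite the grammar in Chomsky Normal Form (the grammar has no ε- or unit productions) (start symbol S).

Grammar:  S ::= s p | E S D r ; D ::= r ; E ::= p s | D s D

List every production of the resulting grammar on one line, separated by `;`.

Introduce a nonterminal for each terminal appearing in a rule of length ≥ 2: X1 → s, X2 → p, X3 → r.
Binarize each right-hand side of length ≥ 3 by chaining fresh nonterminals (Y1, Y2, …): affected rules were S → E S D X3; E → D X1 D.

S ::= X1 X2 | E Y1; D ::= r; E ::= X2 X1 | D Y3; X1 ::= s; X2 ::= p; X3 ::= r; Y1 ::= S Y2; Y2 ::= D X3; Y3 ::= X1 D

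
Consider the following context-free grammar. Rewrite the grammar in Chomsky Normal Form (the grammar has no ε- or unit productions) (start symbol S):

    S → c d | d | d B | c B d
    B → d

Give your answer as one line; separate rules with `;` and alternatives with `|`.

Introduce a nonterminal for each terminal appearing in a rule of length ≥ 2: X1 → c, X2 → d.
Binarize each right-hand side of length ≥ 3 by chaining fresh nonterminals (Y1, Y2, …): affected rules were S → X1 B X2.

S → X1 X2 | d | X2 B | X1 Y1; B → d; X1 → c; X2 → d; Y1 → B X2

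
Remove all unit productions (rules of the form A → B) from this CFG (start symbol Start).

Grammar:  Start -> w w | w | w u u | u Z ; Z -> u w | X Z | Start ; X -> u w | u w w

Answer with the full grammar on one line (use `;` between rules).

Unit pairs: Z ⇒* {Start}.
Replace each nonterminal's rules with the union of the non-unit rules of every nonterminal it unit-derives.

Start -> w w | w | w u u | u Z; Z -> u w | X Z | w w | w | w u u | u Z; X -> u w | u w w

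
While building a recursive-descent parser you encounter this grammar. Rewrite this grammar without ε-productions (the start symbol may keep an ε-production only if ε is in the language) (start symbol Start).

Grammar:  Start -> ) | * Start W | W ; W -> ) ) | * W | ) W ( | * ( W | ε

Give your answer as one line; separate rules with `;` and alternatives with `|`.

Nullable nonterminals: {Start, W}.
ε ∈ L(G) since Start is nullable, so keep Start → ε.
Add the nullable-subset variants: Start → * Start W gives * Start W | * Start | * W | *. W → * W gives * W | *. W → ) W ( gives ) W ( | ) (. W → * ( W gives * ( W | * (.

Start -> ) | * Start W | * Start | * W | * | W | ε; W -> ) ) | * W | * | ) W ( | ) ( | * ( W | * (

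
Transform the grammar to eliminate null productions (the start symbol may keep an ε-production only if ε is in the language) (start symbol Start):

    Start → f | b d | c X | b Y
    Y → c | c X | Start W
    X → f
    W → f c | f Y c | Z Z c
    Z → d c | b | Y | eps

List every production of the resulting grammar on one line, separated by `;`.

Start → f | b d | c X | b Y; Y → c | c X | Start W; X → f; W → f c | f Y c | Z Z c | Z c | c; Z → d c | b | Y

The nullable symbols are {Z}.
ε ∉ L(G), so no ε-production is kept.
For each production, add variants omitting each subset of nullable occurrences: W → Z Z c gives Z Z c | Z c | c.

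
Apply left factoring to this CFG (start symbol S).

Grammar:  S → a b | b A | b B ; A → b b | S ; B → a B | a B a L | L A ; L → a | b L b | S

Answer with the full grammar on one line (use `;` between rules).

S → a b | b S'; A → b b | S; B → L A | a B B'; L → a | b L b | S; S' → A | B; B' → epsilon | a L

S has alternatives sharing prefix 'b': factor to S → b S' with S' → A | B.
B has alternatives sharing prefix 'a B': factor to B → a B B' with B' → ε | a L.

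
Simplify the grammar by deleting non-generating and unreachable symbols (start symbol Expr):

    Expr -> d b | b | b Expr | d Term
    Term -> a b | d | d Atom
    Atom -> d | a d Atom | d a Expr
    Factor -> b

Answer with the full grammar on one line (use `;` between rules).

Expr -> d b | b | b Expr | d Term; Term -> a b | d | d Atom; Atom -> d | a d Atom | d a Expr

Generating nonterminals: {Atom, Expr, Factor, Term}.
Reachable from Expr after that: {Atom, Expr, Term}.
Removed useless symbols: {Factor} and every production mentioning them.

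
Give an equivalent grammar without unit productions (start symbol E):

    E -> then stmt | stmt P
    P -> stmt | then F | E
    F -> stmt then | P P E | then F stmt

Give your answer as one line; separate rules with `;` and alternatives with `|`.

E -> then stmt | stmt P; P -> then stmt | stmt P | stmt | then F; F -> stmt then | P P E | then F stmt

Unit pairs: P ⇒* {E}.
For each unit pair (A, B), copy every non-unit production of B to A, then drop all unit productions.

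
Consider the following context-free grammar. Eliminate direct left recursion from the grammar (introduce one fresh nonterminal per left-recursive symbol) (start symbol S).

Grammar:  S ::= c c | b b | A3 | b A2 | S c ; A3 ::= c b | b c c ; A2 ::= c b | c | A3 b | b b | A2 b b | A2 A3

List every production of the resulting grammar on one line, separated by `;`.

S ::= c c S' | b b S' | A3 S' | b A2 S'; A3 ::= c b | b c c; A2 ::= c b A2' | c A2' | A3 b A2' | b b A2'; S' ::= c S' | ε; A2' ::= b b A2' | A3 A2' | ε

S, A2 are directly left-recursive.
For S: α = {c}, β = {c c, b b, A3, b A2}. Rewrite as S → β S' and S' → α S' | ε.
For A2: α = {b b, A3}, β = {c b, c, A3 b, b b}. Rewrite as A2 → β A2' and A2' → α A2' | ε.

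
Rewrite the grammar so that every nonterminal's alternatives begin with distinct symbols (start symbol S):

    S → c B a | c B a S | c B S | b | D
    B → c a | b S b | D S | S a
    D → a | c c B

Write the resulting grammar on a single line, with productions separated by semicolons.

S has alternatives sharing prefix 'c B': factor to S → c B S' with S' → a | a S | S.
S' has alternatives sharing prefix 'a': factor to S' → a S'' with S'' → ε | S.

S → b | D | c B S'; B → c a | b S b | D S | S a; D → a | c c B; S' → S | a S''; S'' → eps | S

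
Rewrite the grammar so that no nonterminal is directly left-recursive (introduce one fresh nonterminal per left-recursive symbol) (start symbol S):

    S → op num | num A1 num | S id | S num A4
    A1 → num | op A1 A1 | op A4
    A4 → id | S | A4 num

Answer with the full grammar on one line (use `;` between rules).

Left recursion appears on S, A4.
For S: α = {id, num A4}, β = {op num, num A1 num}. Rewrite as S → β S' and S' → α S' | ε.
For A4: α = {num}, β = {id, S}. Rewrite as A4 → β A4' and A4' → α A4' | ε.

S → op num S' | num A1 num S'; A1 → num | op A1 A1 | op A4; A4 → id A4' | S A4'; S' → id S' | num A4 S' | ε; A4' → num A4' | ε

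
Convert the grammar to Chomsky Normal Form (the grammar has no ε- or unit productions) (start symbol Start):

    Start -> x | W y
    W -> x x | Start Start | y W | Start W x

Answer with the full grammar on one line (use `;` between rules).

Introduce a nonterminal for each terminal appearing in a rule of length ≥ 2: X1 → y, X2 → x.
Binarize each right-hand side of length ≥ 3 by chaining fresh nonterminals (Y1, Y2, …): affected rules were W → Start W X2.

Start -> x | W X1; W -> X2 X2 | Start Start | X1 W | Start Y1; X1 -> y; X2 -> x; Y1 -> W X2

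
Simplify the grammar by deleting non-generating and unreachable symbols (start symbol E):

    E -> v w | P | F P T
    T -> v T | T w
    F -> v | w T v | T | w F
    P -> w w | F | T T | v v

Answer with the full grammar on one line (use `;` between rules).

E -> v w | P; F -> v | w F; P -> w w | F | v v

Generating nonterminals: {E, F, P}.
Reachable from E after that: {E, F, P}.
Removed useless symbols: {T} and every production mentioning them.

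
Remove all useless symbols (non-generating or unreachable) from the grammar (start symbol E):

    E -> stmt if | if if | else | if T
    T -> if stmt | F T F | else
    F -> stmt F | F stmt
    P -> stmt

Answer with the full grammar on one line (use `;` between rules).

E -> stmt if | if if | else | if T; T -> if stmt | else

Generating nonterminals: {E, P, T}.
Reachable from E after that: {E, T}.
Removed useless symbols: {F, P} and every production mentioning them.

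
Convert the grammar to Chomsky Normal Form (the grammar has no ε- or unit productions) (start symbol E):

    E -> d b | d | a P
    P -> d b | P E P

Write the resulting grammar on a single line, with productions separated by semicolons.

Introduce a nonterminal for each terminal appearing in a rule of length ≥ 2: X1 → d, X2 → b, X3 → a.
Binarize each right-hand side of length ≥ 3 by chaining fresh nonterminals (Y1, Y2, …): affected rules were P → P E P.

E -> X1 X2 | d | X3 P; P -> X1 X2 | P Y1; X1 -> d; X2 -> b; X3 -> a; Y1 -> E P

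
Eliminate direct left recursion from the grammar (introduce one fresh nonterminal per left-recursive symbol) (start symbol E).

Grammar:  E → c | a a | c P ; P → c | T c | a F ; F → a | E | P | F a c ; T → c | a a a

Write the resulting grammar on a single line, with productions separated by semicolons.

Left recursion appears on F.
For F: α = {a c}, β = {a, E, P}. Rewrite as F → β F' and F' → α F' | ε.

E → c | a a | c P; P → c | T c | a F; F → a F' | E F' | P F'; T → c | a a a; F' → a c F' | epsilon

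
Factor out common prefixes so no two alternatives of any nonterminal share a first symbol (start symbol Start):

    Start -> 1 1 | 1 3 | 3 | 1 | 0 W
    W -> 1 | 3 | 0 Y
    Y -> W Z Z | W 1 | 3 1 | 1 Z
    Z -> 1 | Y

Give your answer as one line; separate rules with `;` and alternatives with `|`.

Start has alternatives sharing prefix '1': factor to Start → 1 Start1 with Start1 → 1 | 3 | ε.
Y has alternatives sharing prefix 'W': factor to Y → W Y1 with Y1 → Z Z | 1.

Start -> 3 | 0 W | 1 Start1; W -> 1 | 3 | 0 Y; Y -> 3 1 | 1 Z | W Y1; Z -> 1 | Y; Start1 -> 1 | 3 | ε; Y1 -> Z Z | 1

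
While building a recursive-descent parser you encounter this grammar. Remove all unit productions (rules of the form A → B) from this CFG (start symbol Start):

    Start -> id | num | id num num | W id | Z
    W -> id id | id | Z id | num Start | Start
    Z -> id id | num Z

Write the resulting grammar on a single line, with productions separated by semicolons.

Unit pairs: Start ⇒* {Z}; W ⇒* {Start, Z}.
For every A with A ⇒* B via unit rules, add B's non-unit alternatives to A; then delete every rule of the form X → Y.

Start -> id id | num Z | id | num | id num num | W id; W -> id id | num Z | id | num | id num num | W id | Z id | num Start; Z -> id id | num Z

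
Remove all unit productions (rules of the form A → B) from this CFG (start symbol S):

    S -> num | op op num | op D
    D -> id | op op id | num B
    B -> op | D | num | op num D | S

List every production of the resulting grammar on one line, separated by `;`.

S -> num | op op num | op D; D -> id | op op id | num B; B -> op | num | op num D | op op num | op D | id | op op id | num B

Unit pairs: B ⇒* {D, S}.
For each unit pair (A, B), copy every non-unit production of B to A, then drop all unit productions.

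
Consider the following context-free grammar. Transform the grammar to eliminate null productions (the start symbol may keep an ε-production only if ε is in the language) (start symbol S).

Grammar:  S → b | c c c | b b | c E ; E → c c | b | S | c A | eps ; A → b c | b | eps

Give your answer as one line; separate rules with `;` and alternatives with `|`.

The nullable symbols are {A, E}.
ε ∉ L(G), so no ε-production is kept.
For each production, add variants omitting each subset of nullable occurrences: S → c E gives c E | c. E → c A gives c A | c.

S → b | c c c | b b | c E | c; E → c c | b | S | c A | c; A → b c | b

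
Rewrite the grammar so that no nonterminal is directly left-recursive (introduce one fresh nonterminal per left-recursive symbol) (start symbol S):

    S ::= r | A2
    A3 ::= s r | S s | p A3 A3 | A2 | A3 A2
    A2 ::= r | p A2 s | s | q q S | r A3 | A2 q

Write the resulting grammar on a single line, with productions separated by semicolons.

Left recursion appears on A3, A2.
For A3: α = {A2}, β = {s r, S s, p A3 A3, A2}. Rewrite as A3 → β A3' and A3' → α A3' | ε.
For A2: α = {q}, β = {r, p A2 s, s, q q S, r A3}. Rewrite as A2 → β A2' and A2' → α A2' | ε.

S ::= r | A2; A3 ::= s r A3' | S s A3' | p A3 A3 A3' | A2 A3'; A2 ::= r A2' | p A2 s A2' | s A2' | q q S A2' | r A3 A2'; A3' ::= A2 A3' | ε; A2' ::= q A2' | ε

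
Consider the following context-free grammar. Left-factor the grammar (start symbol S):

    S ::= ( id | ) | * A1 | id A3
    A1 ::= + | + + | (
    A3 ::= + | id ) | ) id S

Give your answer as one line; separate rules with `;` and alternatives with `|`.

S ::= ( id | ) | * A1 | id A3; A1 ::= ( | + A1'; A3 ::= + | id ) | ) id S; A1' ::= ε | +

A1 has alternatives sharing prefix '+': factor to A1 → + A1' with A1' → ε | +.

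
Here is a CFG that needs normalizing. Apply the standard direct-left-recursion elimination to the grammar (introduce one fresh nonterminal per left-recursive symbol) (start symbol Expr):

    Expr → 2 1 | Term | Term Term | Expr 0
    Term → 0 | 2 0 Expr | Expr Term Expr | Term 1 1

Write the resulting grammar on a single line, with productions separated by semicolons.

Left recursion appears on Expr, Term.
For Expr: α = {0}, β = {2 1, Term, Term Term}. Rewrite as Expr → β Expr1 and Expr1 → α Expr1 | ε.
For Term: α = {1 1}, β = {0, 2 0 Expr, Expr Term Expr}. Rewrite as Term → β Term1 and Term1 → α Term1 | ε.

Expr → 2 1 Expr1 | Term Expr1 | Term Term Expr1; Term → 0 Term1 | 2 0 Expr Term1 | Expr Term Expr Term1; Expr1 → 0 Expr1 | ε; Term1 → 1 1 Term1 | ε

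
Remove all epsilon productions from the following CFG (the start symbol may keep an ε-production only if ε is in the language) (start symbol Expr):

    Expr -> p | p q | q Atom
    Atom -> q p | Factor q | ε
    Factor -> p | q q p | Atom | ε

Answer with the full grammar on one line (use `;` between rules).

Nullable nonterminals: {Atom, Factor}.
ε ∉ L(G), so no ε-production is kept.
For each production, add variants omitting each subset of nullable occurrences: Expr → q Atom gives q Atom | q. Atom → Factor q gives Factor q | q.

Expr -> p | p q | q Atom | q; Atom -> q p | Factor q | q; Factor -> p | q q p | Atom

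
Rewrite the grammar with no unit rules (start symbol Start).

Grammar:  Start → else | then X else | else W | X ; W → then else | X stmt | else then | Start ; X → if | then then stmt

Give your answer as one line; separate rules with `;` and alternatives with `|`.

Start → else | then X else | else W | if | then then stmt; W → else | then X else | else W | if | then then stmt | then else | X stmt | else then; X → if | then then stmt

Unit pairs: Start ⇒* {X}; W ⇒* {Start, X}.
For each unit pair (A, B), copy every non-unit production of B to A, then drop all unit productions.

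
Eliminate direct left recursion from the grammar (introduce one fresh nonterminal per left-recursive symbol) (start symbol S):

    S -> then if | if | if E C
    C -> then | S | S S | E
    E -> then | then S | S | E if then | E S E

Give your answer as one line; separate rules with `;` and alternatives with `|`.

S -> then if | if | if E C; C -> then | S | S S | E; E -> then E' | then S E' | S E'; E' -> if then E' | S E E' | ε

Left recursion appears on E.
For E: α = {if then, S E}, β = {then, then S, S}. Rewrite as E → β E' and E' → α E' | ε.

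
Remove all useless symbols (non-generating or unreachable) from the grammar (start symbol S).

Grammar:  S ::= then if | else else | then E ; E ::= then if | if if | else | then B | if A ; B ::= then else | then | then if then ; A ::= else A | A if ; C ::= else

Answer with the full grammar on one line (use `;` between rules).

Generating nonterminals: {B, C, E, S}.
Reachable from S after that: {B, E, S}.
Removed useless symbols: {A, C} and every production mentioning them.

S ::= then if | else else | then E; E ::= then if | if if | else | then B; B ::= then else | then | then if then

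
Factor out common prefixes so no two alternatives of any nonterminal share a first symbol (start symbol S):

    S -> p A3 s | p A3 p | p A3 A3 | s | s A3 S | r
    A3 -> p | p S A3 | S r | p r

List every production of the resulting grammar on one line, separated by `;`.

S -> r | p A3 S' | s S''; A3 -> S r | p A3'; S' -> s | p | A3; S'' -> epsilon | A3 S; A3' -> epsilon | S A3 | r

S has alternatives sharing prefix 'p A3': factor to S → p A3 S' with S' → s | p | A3.
S has alternatives sharing prefix 's': factor to S → s S'' with S'' → ε | A3 S.
A3 has alternatives sharing prefix 'p': factor to A3 → p A3' with A3' → ε | S A3 | r.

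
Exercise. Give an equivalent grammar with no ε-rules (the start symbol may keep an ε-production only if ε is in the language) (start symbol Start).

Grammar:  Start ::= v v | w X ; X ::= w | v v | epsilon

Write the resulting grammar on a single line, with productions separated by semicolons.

The nullable symbols are {X}.
ε ∉ L(G), so no ε-production is kept.
Expand every rule over subsets of its nullable positions: Start → w X gives w X | w.

Start ::= v v | w X | w; X ::= w | v v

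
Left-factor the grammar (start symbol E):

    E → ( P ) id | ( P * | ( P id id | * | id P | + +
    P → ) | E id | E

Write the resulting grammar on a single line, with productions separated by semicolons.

E has alternatives sharing prefix '( P': factor to E → ( P E' with E' → ) id | * | id id.
P has alternatives sharing prefix 'E': factor to P → E P' with P' → id | ε.

E → * | id P | + + | ( P E'; P → ) | E P'; E' → ) id | * | id id; P' → id | ε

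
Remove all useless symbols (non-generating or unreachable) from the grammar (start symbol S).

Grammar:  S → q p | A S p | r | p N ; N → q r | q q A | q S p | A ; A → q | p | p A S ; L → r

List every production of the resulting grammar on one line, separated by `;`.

Generating nonterminals: {A, L, N, S}.
Reachable from S after that: {A, N, S}.
Removed useless symbols: {L} and every production mentioning them.

S → q p | A S p | r | p N; N → q r | q q A | q S p | A; A → q | p | p A S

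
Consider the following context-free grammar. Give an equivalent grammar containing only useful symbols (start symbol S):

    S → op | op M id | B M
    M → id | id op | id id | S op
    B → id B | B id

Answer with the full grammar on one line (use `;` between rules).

S → op | op M id; M → id | id op | id id | S op

Generating nonterminals: {M, S}.
Reachable from S after that: {M, S}.
Removed useless symbols: {B} and every production mentioning them.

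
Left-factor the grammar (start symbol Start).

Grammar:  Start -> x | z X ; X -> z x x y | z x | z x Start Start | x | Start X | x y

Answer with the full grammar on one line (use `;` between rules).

Start -> x | z X; X -> Start X | z x X1 | x X2; X1 -> x y | ε | Start Start; X2 -> ε | y

X has alternatives sharing prefix 'z x': factor to X → z x X1 with X1 → x y | ε | Start Start.
X has alternatives sharing prefix 'x': factor to X → x X2 with X2 → ε | y.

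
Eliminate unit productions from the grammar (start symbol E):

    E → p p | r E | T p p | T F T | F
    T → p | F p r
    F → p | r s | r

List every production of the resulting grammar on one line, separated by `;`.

E → p p | r E | T p p | T F T | p | r s | r; T → p | F p r; F → p | r s | r

Unit pairs: E ⇒* {F}.
For every A with A ⇒* B via unit rules, add B's non-unit alternatives to A; then delete every rule of the form X → Y.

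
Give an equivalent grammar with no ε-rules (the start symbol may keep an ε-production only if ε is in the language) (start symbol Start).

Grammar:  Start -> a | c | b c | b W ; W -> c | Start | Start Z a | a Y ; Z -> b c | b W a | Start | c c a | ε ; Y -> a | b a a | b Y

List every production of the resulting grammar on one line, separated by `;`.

Start -> a | c | b c | b W; W -> c | Start | Start Z a | Start a | a Y; Z -> b c | b W a | Start | c c a; Y -> a | b a a | b Y

Nullable set = {Z}.
ε ∉ L(G), so no ε-production is kept.
Expand every rule over subsets of its nullable positions: W → Start Z a gives Start Z a | Start a.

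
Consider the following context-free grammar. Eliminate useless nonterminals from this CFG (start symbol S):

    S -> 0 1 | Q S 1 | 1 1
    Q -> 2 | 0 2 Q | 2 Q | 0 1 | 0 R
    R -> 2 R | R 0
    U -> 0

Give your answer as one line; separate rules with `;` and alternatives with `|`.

S -> 0 1 | Q S 1 | 1 1; Q -> 2 | 0 2 Q | 2 Q | 0 1

Generating nonterminals: {Q, S, U}.
Reachable from S after that: {Q, S}.
Removed useless symbols: {R, U} and every production mentioning them.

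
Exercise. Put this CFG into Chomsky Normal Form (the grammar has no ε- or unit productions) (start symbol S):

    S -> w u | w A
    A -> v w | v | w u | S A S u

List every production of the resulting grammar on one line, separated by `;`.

Introduce a nonterminal for each terminal appearing in a rule of length ≥ 2: X1 → w, X2 → u, X3 → v.
Binarize each right-hand side of length ≥ 3 by chaining fresh nonterminals (Y1, Y2, …): affected rules were A → S A S X2.

S -> X1 X2 | X1 A; A -> X3 X1 | v | X1 X2 | S Y1; X1 -> w; X2 -> u; X3 -> v; Y1 -> A Y2; Y2 -> S X2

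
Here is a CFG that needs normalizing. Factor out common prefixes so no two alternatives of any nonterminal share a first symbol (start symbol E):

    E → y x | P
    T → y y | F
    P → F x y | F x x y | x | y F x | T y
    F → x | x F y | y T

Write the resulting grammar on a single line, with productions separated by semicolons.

E → y x | P; T → y y | F; P → x | y F x | T y | F x P'; F → y T | x F'; P' → y | x y; F' → ε | F y

P has alternatives sharing prefix 'F x': factor to P → F x P' with P' → y | x y.
F has alternatives sharing prefix 'x': factor to F → x F' with F' → ε | F y.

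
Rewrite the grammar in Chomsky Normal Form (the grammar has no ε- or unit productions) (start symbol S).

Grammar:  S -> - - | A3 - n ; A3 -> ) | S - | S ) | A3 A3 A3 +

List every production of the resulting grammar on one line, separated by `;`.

S -> X1 X1 | A3 Y1; A3 -> ) | S X1 | S X3 | A3 Y2; X1 -> -; X2 -> n; X3 -> ); X4 -> +; Y1 -> X1 X2; Y2 -> A3 Y3; Y3 -> A3 X4

Introduce a nonterminal for each terminal appearing in a rule of length ≥ 2: X1 → -, X2 → n, X3 → ), X4 → +.
Binarize each right-hand side of length ≥ 3 by chaining fresh nonterminals (Y1, Y2, …): affected rules were S → A3 X1 X2; A3 → A3 A3 A3 X4.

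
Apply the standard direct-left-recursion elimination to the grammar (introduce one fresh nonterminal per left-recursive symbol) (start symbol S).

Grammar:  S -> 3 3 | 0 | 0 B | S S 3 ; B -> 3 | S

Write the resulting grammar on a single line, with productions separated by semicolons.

S -> 3 3 S' | 0 S' | 0 B S'; B -> 3 | S; S' -> S 3 S' | epsilon

S is directly left-recursive.
For S: α = {S 3}, β = {3 3, 0, 0 B}. Rewrite as S → β S' and S' → α S' | ε.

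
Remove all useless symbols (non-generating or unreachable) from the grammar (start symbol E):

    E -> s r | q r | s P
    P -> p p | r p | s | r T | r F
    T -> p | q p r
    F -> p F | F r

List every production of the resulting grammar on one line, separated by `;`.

Generating nonterminals: {E, P, T}.
Reachable from E after that: {E, P, T}.
Removed useless symbols: {F} and every production mentioning them.

E -> s r | q r | s P; P -> p p | r p | s | r T; T -> p | q p r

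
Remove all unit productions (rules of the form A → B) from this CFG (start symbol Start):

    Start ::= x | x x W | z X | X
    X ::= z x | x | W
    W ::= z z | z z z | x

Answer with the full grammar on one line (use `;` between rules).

Start ::= x | x x W | z X | z x | z z | z z z; X ::= z x | x | z z | z z z; W ::= z z | z z z | x

Unit pairs: Start ⇒* {W, X}; X ⇒* {W}.
For each unit pair (A, B), copy every non-unit production of B to A, then drop all unit productions.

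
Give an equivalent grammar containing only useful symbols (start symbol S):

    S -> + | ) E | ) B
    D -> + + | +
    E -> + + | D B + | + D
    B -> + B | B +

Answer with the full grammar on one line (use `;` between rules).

Generating nonterminals: {D, E, S}.
Reachable from S after that: {D, E, S}.
Removed useless symbols: {B} and every production mentioning them.

S -> + | ) E; D -> + + | +; E -> + + | + D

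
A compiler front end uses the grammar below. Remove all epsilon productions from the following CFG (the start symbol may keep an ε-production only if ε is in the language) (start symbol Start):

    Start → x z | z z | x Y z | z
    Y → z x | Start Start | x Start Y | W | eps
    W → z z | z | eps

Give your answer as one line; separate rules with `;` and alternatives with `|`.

Start → x z | z z | x Y z | z; Y → z x | Start Start | x Start Y | x Start | W; W → z z | z

Nullable nonterminals: {W, Y}.
ε ∉ L(G), so no ε-production is kept.
Add the nullable-subset variants: Y → x Start Y gives x Start Y | x Start.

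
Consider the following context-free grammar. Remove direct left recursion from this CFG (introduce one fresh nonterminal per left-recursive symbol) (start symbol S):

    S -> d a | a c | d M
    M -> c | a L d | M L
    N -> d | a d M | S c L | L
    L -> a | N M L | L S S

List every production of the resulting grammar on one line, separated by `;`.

S -> d a | a c | d M; M -> c M' | a L d M'; N -> d | a d M | S c L | L; L -> a L' | N M L L'; M' -> L M' | ε; L' -> S S L' | ε

Left recursion appears on M, L.
For M: α = {L}, β = {c, a L d}. Rewrite as M → β M' and M' → α M' | ε.
For L: α = {S S}, β = {a, N M L}. Rewrite as L → β L' and L' → α L' | ε.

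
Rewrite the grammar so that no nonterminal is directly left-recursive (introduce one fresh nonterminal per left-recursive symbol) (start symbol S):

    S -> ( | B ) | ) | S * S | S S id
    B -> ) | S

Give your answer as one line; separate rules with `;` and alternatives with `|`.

Left recursion appears on S.
For S: α = {* S, S id}, β = {(, B ), )}. Rewrite as S → β S' and S' → α S' | ε.

S -> ( S' | B ) S' | ) S'; B -> ) | S; S' -> * S S' | S id S' | ε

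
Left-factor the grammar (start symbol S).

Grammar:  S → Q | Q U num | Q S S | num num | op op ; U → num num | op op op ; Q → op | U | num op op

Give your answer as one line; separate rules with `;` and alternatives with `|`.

S → num num | op op | Q S'; U → num num | op op op; Q → op | U | num op op; S' → ε | U num | S S

S has alternatives sharing prefix 'Q': factor to S → Q S' with S' → ε | U num | S S.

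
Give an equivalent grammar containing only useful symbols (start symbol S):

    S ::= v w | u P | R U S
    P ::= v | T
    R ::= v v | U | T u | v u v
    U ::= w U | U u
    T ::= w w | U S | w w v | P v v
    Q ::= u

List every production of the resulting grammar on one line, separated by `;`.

S ::= v w | u P; P ::= v | T; T ::= w w | w w v | P v v

Generating nonterminals: {P, Q, R, S, T}.
Reachable from S after that: {P, S, T}.
Removed useless symbols: {Q, R, U} and every production mentioning them.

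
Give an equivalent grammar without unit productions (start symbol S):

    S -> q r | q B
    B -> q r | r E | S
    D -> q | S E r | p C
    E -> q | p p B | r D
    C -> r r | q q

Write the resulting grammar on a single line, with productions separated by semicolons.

Unit pairs: B ⇒* {S}.
For each unit pair (A, B), copy every non-unit production of B to A, then drop all unit productions.

S -> q r | q B; B -> q r | r E | q B; D -> q | S E r | p C; E -> q | p p B | r D; C -> r r | q q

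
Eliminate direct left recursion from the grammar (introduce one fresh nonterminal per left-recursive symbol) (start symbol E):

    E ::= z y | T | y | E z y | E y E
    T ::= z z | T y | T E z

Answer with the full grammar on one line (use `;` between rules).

E ::= z y E' | T E' | y E'; T ::= z z T'; E' ::= z y E' | y E E' | ε; T' ::= y T' | E z T' | ε

Directly left-recursive nonterminals: E, T.
For E: α = {z y, y E}, β = {z y, T, y}. Rewrite as E → β E' and E' → α E' | ε.
For T: α = {y, E z}, β = {z z}. Rewrite as T → β T' and T' → α T' | ε.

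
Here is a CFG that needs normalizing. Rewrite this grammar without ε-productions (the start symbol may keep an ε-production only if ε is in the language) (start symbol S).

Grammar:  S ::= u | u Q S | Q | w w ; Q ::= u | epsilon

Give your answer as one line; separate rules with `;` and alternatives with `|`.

Nullable set = {Q, S}.
ε ∈ L(G) since S is nullable, so keep S → ε.
For each production, add variants omitting each subset of nullable occurrences: S → u Q S gives u Q S | u Q | u S.

S ::= u | u Q S | u Q | u S | Q | w w | ε; Q ::= u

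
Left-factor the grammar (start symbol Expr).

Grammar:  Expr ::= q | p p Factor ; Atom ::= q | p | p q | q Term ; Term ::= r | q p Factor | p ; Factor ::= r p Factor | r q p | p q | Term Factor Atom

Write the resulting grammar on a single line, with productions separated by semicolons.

Atom has alternatives sharing prefix 'q': factor to Atom → q Atom1 with Atom1 → ε | Term.
Atom has alternatives sharing prefix 'p': factor to Atom → p Atom2 with Atom2 → ε | q.
Factor has alternatives sharing prefix 'r': factor to Factor → r Factor1 with Factor1 → p Factor | q p.

Expr ::= q | p p Factor; Atom ::= q Atom1 | p Atom2; Term ::= r | q p Factor | p; Factor ::= p q | Term Factor Atom | r Factor1; Atom1 ::= eps | Term; Atom2 ::= eps | q; Factor1 ::= p Factor | q p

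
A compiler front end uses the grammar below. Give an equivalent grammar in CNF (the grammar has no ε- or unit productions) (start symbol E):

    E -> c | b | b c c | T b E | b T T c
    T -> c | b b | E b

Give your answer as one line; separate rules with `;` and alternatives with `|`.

E -> c | b | X1 Y1 | T Y2 | X1 Y3; T -> c | X1 X1 | E X1; X1 -> b; X2 -> c; Y1 -> X2 X2; Y2 -> X1 E; Y3 -> T Y4; Y4 -> T X2

Introduce a nonterminal for each terminal appearing in a rule of length ≥ 2: X1 → b, X2 → c.
Binarize each right-hand side of length ≥ 3 by chaining fresh nonterminals (Y1, Y2, …): affected rules were E → X1 X2 X2; E → T X1 E; E → X1 T T X2.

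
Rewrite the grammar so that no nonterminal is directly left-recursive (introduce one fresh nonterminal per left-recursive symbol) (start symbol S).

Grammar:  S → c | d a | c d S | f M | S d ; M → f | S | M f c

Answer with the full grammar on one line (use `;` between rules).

S, M are directly left-recursive.
For S: α = {d}, β = {c, d a, c d S, f M}. Rewrite as S → β S' and S' → α S' | ε.
For M: α = {f c}, β = {f, S}. Rewrite as M → β M' and M' → α M' | ε.

S → c S' | d a S' | c d S S' | f M S'; M → f M' | S M'; S' → d S' | ε; M' → f c M' | ε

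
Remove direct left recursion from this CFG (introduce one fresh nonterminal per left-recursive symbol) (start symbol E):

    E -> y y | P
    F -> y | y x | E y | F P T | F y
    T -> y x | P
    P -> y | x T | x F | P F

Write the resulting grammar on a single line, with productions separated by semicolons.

E -> y y | P; F -> y F' | y x F' | E y F'; T -> y x | P; P -> y P' | x T P' | x F P'; F' -> P T F' | y F' | ε; P' -> F P' | ε

Directly left-recursive nonterminals: F, P.
For F: α = {P T, y}, β = {y, y x, E y}. Rewrite as F → β F' and F' → α F' | ε.
For P: α = {F}, β = {y, x T, x F}. Rewrite as P → β P' and P' → α P' | ε.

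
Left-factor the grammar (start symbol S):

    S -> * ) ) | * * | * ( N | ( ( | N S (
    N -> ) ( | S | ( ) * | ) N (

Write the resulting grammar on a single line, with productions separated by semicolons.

S -> ( ( | N S ( | * S'; N -> S | ( ) * | ) N'; S' -> ) ) | * | ( N; N' -> ( | N (

S has alternatives sharing prefix '*': factor to S → * S' with S' → ) ) | * | ( N.
N has alternatives sharing prefix ')': factor to N → ) N' with N' → ( | N (.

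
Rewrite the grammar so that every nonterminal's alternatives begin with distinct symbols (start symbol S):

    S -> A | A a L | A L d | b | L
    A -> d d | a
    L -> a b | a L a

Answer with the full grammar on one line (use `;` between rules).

S has alternatives sharing prefix 'A': factor to S → A S' with S' → ε | a L | L d.
L has alternatives sharing prefix 'a': factor to L → a L' with L' → b | L a.

S -> b | L | A S'; A -> d d | a; L -> a L'; S' -> ε | a L | L d; L' -> b | L a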